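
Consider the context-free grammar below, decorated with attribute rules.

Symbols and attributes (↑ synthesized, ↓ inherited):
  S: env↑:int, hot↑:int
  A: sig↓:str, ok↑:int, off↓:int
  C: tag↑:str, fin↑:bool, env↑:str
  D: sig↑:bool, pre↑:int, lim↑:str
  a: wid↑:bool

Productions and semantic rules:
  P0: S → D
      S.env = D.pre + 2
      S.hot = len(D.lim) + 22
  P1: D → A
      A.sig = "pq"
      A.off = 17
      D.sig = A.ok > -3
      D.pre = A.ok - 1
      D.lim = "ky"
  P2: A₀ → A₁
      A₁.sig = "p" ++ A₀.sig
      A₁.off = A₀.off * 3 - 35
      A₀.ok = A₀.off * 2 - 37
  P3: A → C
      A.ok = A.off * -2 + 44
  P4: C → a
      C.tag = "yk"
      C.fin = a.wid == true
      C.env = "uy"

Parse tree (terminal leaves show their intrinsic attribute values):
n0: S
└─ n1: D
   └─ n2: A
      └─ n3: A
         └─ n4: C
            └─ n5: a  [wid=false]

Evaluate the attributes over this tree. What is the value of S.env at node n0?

-2

1. n2.sig = "pq"  ["pq"]
2. n2.off = 17  [17]
3. n3.sig = "ppq"  ["p" ++ A₀.sig]
4. n3.off = 16  [A₀.off * 3 - 35]
5. n5.wid = false  [terminal]
6. n4.tag = "yk"  ["yk"]
7. n4.fin = false  [a.wid == true]
8. n4.env = "uy"  ["uy"]
9. n3.ok = 12  [A.off * -2 + 44]
10. n2.ok = -3  [A₀.off * 2 - 37]
11. n1.sig = false  [A.ok > -3]
12. n1.pre = -4  [A.ok - 1]
13. n1.lim = "ky"  ["ky"]
14. n0.env = -2  [D.pre + 2]
15. n0.hot = 24  [len(D.lim) + 22]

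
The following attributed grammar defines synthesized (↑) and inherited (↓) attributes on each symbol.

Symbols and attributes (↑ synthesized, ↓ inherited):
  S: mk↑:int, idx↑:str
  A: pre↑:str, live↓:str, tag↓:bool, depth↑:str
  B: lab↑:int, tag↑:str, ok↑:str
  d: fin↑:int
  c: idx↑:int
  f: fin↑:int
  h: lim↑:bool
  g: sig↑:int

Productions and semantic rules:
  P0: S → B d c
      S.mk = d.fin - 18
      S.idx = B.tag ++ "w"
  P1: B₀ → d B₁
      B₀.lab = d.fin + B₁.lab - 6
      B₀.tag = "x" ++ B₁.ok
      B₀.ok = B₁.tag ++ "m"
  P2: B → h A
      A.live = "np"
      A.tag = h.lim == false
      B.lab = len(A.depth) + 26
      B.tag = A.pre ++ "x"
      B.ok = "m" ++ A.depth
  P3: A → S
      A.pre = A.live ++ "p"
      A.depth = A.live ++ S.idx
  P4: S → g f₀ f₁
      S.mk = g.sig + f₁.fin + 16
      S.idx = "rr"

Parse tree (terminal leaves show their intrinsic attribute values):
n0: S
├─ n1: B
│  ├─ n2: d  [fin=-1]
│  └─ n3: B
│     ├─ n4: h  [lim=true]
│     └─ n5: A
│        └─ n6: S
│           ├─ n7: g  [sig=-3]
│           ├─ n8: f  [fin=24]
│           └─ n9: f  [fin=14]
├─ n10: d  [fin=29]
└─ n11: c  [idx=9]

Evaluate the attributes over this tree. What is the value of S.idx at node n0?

"xmnprrw"

1. n2.fin = -1  [terminal]
2. n4.lim = true  [terminal]
3. n5.live = "np"  ["np"]
4. n5.tag = false  [h.lim == false]
5. n7.sig = -3  [terminal]
6. n8.fin = 24  [terminal]
7. n9.fin = 14  [terminal]
8. n6.mk = 27  [g.sig + f₁.fin + 16]
9. n6.idx = "rr"  ["rr"]
10. n5.pre = "npp"  [A.live ++ "p"]
11. n5.depth = "nprr"  [A.live ++ S.idx]
12. n3.lab = 30  [len(A.depth) + 26]
13. n3.tag = "nppx"  [A.pre ++ "x"]
14. n3.ok = "mnprr"  ["m" ++ A.depth]
15. n1.lab = 23  [d.fin + B₁.lab - 6]
16. n1.tag = "xmnprr"  ["x" ++ B₁.ok]
17. n1.ok = "nppxm"  [B₁.tag ++ "m"]
18. n10.fin = 29  [terminal]
19. n11.idx = 9  [terminal]
20. n0.mk = 11  [d.fin - 18]
21. n0.idx = "xmnprrw"  [B.tag ++ "w"]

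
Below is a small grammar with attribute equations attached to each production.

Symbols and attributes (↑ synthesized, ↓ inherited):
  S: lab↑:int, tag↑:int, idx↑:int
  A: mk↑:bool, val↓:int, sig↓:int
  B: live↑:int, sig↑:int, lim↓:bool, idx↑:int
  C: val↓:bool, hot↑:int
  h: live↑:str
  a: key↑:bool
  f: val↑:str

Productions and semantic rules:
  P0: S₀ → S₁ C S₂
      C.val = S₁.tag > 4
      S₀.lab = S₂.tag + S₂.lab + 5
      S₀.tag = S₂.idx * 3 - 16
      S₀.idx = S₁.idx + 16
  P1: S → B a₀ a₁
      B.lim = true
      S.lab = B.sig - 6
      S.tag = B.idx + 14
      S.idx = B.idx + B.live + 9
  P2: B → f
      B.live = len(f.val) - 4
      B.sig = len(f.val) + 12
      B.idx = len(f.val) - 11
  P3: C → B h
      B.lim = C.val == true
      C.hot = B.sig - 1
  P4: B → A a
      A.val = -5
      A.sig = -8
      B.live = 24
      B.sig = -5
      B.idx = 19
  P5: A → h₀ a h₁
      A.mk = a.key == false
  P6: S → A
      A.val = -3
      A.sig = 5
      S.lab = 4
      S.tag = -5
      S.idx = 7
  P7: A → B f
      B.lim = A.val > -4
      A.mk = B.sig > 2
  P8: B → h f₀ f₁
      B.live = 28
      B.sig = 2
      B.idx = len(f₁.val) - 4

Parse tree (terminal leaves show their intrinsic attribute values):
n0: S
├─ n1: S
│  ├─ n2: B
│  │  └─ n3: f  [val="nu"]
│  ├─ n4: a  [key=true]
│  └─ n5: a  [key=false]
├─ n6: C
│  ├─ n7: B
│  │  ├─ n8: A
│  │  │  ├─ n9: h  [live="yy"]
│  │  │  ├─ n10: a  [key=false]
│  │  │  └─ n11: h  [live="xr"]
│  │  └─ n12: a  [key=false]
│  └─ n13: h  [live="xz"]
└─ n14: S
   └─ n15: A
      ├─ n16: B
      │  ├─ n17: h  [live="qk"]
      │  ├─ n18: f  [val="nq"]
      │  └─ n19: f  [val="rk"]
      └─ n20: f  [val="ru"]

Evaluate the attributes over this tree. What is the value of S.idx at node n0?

1. n2.lim = true  [true]
2. n3.val = "nu"  [terminal]
3. n2.live = -2  [len(f.val) - 4]
4. n2.sig = 14  [len(f.val) + 12]
5. n2.idx = -9  [len(f.val) - 11]
6. n4.key = true  [terminal]
7. n5.key = false  [terminal]
8. n1.lab = 8  [B.sig - 6]
9. n1.tag = 5  [B.idx + 14]
10. n1.idx = -2  [B.idx + B.live + 9]
11. n6.val = true  [S₁.tag > 4]
12. n7.lim = true  [C.val == true]
13. n8.val = -5  [-5]
14. n8.sig = -8  [-8]
15. n9.live = "yy"  [terminal]
16. n10.key = false  [terminal]
17. n11.live = "xr"  [terminal]
18. n8.mk = true  [a.key == false]
19. n12.key = false  [terminal]
20. n7.live = 24  [24]
21. n7.sig = -5  [-5]
22. n7.idx = 19  [19]
23. n13.live = "xz"  [terminal]
24. n6.hot = -6  [B.sig - 1]
25. n15.val = -3  [-3]
26. n15.sig = 5  [5]
27. n16.lim = true  [A.val > -4]
28. n17.live = "qk"  [terminal]
29. n18.val = "nq"  [terminal]
30. n19.val = "rk"  [terminal]
31. n16.live = 28  [28]
32. n16.sig = 2  [2]
33. n16.idx = -2  [len(f₁.val) - 4]
34. n20.val = "ru"  [terminal]
35. n15.mk = false  [B.sig > 2]
36. n14.lab = 4  [4]
37. n14.tag = -5  [-5]
38. n14.idx = 7  [7]
39. n0.lab = 4  [S₂.tag + S₂.lab + 5]
40. n0.tag = 5  [S₂.idx * 3 - 16]
41. n0.idx = 14  [S₁.idx + 16]

14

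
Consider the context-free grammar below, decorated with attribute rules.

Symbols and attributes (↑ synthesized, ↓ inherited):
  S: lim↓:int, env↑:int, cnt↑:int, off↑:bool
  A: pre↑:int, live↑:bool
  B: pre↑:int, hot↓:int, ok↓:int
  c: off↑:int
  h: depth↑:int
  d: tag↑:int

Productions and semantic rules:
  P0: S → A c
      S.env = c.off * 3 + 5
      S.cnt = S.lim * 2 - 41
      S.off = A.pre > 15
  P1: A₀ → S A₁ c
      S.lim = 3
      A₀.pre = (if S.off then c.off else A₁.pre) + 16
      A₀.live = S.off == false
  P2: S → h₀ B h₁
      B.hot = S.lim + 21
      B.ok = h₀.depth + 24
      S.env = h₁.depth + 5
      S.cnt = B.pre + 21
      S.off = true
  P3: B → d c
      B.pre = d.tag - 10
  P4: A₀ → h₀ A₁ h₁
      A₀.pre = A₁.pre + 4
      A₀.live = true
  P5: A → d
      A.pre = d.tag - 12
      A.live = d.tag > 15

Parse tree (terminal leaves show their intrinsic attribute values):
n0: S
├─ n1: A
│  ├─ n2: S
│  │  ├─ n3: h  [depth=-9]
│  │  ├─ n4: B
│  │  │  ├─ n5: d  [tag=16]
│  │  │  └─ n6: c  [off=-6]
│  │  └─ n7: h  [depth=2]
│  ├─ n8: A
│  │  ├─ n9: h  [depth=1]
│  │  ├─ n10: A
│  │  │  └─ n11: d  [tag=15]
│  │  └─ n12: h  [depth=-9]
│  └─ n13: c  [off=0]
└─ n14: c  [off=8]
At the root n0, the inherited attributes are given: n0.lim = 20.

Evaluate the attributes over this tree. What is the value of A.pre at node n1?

1. n0.lim = 20  [given at root]
2. n2.lim = 3  [3]
3. n3.depth = -9  [terminal]
4. n4.hot = 24  [S.lim + 21]
5. n4.ok = 15  [h₀.depth + 24]
6. n5.tag = 16  [terminal]
7. n6.off = -6  [terminal]
8. n4.pre = 6  [d.tag - 10]
9. n7.depth = 2  [terminal]
10. n2.env = 7  [h₁.depth + 5]
11. n2.cnt = 27  [B.pre + 21]
12. n2.off = true  [true]
13. n9.depth = 1  [terminal]
14. n11.tag = 15  [terminal]
15. n10.pre = 3  [d.tag - 12]
16. n10.live = false  [d.tag > 15]
17. n12.depth = -9  [terminal]
18. n8.pre = 7  [A₁.pre + 4]
19. n8.live = true  [true]
20. n13.off = 0  [terminal]
21. n1.pre = 16  [(if S.off then c.off else A₁.pre) + 16]
22. n1.live = false  [S.off == false]
23. n14.off = 8  [terminal]
24. n0.env = 29  [c.off * 3 + 5]
25. n0.cnt = -1  [S.lim * 2 - 41]
26. n0.off = true  [A.pre > 15]

16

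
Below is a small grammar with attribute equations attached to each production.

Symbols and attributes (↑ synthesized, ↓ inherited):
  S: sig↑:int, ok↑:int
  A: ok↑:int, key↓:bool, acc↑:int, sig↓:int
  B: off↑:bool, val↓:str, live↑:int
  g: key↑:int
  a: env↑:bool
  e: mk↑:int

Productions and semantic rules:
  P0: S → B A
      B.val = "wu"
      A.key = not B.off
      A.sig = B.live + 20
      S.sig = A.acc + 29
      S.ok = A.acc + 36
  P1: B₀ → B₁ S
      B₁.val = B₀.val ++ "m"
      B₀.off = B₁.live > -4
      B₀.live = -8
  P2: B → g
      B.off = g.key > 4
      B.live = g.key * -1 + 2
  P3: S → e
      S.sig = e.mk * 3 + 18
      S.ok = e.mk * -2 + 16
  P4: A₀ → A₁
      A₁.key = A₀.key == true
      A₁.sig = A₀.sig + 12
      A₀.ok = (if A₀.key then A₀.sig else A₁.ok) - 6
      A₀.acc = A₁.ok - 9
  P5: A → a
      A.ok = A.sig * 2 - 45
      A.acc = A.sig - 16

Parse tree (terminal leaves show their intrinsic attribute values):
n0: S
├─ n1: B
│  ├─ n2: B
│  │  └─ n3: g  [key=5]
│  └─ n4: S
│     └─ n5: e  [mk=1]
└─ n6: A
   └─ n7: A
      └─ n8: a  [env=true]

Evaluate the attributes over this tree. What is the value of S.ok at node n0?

30

1. n1.val = "wu"  ["wu"]
2. n2.val = "wum"  [B₀.val ++ "m"]
3. n3.key = 5  [terminal]
4. n2.off = true  [g.key > 4]
5. n2.live = -3  [g.key * -1 + 2]
6. n5.mk = 1  [terminal]
7. n4.sig = 21  [e.mk * 3 + 18]
8. n4.ok = 14  [e.mk * -2 + 16]
9. n1.off = true  [B₁.live > -4]
10. n1.live = -8  [-8]
11. n6.key = false  [not B.off]
12. n6.sig = 12  [B.live + 20]
13. n7.key = false  [A₀.key == true]
14. n7.sig = 24  [A₀.sig + 12]
15. n8.env = true  [terminal]
16. n7.ok = 3  [A.sig * 2 - 45]
17. n7.acc = 8  [A.sig - 16]
18. n6.ok = -3  [(if A₀.key then A₀.sig else A₁.ok) - 6]
19. n6.acc = -6  [A₁.ok - 9]
20. n0.sig = 23  [A.acc + 29]
21. n0.ok = 30  [A.acc + 36]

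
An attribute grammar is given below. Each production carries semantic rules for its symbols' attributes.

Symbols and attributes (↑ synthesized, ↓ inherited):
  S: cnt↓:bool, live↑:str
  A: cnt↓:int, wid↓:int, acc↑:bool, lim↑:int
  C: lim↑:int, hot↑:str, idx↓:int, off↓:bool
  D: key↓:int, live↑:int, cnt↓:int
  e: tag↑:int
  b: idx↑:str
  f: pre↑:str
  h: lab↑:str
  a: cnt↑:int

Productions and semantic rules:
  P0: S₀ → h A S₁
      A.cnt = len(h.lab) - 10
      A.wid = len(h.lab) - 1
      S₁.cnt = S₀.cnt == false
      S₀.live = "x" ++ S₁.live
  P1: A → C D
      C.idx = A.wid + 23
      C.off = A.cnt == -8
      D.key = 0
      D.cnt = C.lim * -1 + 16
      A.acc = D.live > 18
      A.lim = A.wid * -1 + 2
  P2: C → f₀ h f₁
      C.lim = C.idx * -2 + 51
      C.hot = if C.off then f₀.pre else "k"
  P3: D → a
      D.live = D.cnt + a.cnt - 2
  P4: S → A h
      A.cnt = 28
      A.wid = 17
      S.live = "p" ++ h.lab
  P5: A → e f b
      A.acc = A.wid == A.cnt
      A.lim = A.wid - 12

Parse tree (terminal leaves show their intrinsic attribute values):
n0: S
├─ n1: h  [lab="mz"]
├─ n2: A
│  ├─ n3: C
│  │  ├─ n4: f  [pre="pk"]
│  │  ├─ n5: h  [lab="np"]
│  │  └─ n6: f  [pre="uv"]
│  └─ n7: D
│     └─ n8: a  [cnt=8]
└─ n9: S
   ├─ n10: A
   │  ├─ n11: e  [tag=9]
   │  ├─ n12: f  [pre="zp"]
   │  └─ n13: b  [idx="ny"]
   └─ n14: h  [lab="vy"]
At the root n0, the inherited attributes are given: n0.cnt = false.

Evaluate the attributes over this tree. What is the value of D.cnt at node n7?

1. n0.cnt = false  [given at root]
2. n1.lab = "mz"  [terminal]
3. n2.cnt = -8  [len(h.lab) - 10]
4. n2.wid = 1  [len(h.lab) - 1]
5. n3.idx = 24  [A.wid + 23]
6. n3.off = true  [A.cnt == -8]
7. n4.pre = "pk"  [terminal]
8. n5.lab = "np"  [terminal]
9. n6.pre = "uv"  [terminal]
10. n3.lim = 3  [C.idx * -2 + 51]
11. n3.hot = "pk"  [if C.off then f₀.pre else "k"]
12. n7.key = 0  [0]
13. n7.cnt = 13  [C.lim * -1 + 16]
14. n8.cnt = 8  [terminal]
15. n7.live = 19  [D.cnt + a.cnt - 2]
16. n2.acc = true  [D.live > 18]
17. n2.lim = 1  [A.wid * -1 + 2]
18. n9.cnt = true  [S₀.cnt == false]
19. n10.cnt = 28  [28]
20. n10.wid = 17  [17]
21. n11.tag = 9  [terminal]
22. n12.pre = "zp"  [terminal]
23. n13.idx = "ny"  [terminal]
24. n10.acc = false  [A.wid == A.cnt]
25. n10.lim = 5  [A.wid - 12]
26. n14.lab = "vy"  [terminal]
27. n9.live = "pvy"  ["p" ++ h.lab]
28. n0.live = "xpvy"  ["x" ++ S₁.live]

13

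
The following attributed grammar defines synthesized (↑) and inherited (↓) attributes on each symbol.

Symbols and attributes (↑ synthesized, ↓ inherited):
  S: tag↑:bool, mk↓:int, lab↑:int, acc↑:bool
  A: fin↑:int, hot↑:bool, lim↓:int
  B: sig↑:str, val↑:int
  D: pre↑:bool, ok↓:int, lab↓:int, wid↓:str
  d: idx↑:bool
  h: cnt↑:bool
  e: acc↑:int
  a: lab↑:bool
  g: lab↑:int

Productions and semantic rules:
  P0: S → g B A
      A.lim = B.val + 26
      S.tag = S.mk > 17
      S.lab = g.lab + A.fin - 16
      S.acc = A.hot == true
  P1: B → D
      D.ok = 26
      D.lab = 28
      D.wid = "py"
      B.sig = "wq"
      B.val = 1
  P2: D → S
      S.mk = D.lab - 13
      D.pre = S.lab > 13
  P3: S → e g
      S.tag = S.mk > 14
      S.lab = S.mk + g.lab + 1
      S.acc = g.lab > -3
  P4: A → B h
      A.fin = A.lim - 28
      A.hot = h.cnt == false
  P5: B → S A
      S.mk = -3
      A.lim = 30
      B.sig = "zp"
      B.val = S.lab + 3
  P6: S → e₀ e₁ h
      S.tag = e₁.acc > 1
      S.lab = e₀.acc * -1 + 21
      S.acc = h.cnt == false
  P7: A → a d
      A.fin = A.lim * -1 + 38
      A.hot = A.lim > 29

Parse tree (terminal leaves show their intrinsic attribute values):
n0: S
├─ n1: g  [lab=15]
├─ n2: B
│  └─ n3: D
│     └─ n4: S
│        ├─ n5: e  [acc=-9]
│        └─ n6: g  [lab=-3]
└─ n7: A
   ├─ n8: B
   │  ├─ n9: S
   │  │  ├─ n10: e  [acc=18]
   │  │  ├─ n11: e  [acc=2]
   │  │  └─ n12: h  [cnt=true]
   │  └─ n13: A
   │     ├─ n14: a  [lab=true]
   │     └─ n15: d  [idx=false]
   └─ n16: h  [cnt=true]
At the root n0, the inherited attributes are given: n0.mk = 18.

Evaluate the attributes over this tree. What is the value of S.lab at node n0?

-2

1. n0.mk = 18  [given at root]
2. n1.lab = 15  [terminal]
3. n3.ok = 26  [26]
4. n3.lab = 28  [28]
5. n3.wid = "py"  ["py"]
6. n4.mk = 15  [D.lab - 13]
7. n5.acc = -9  [terminal]
8. n6.lab = -3  [terminal]
9. n4.tag = true  [S.mk > 14]
10. n4.lab = 13  [S.mk + g.lab + 1]
11. n4.acc = false  [g.lab > -3]
12. n3.pre = false  [S.lab > 13]
13. n2.sig = "wq"  ["wq"]
14. n2.val = 1  [1]
15. n7.lim = 27  [B.val + 26]
16. n9.mk = -3  [-3]
17. n10.acc = 18  [terminal]
18. n11.acc = 2  [terminal]
19. n12.cnt = true  [terminal]
20. n9.tag = true  [e₁.acc > 1]
21. n9.lab = 3  [e₀.acc * -1 + 21]
22. n9.acc = false  [h.cnt == false]
23. n13.lim = 30  [30]
24. n14.lab = true  [terminal]
25. n15.idx = false  [terminal]
26. n13.fin = 8  [A.lim * -1 + 38]
27. n13.hot = true  [A.lim > 29]
28. n8.sig = "zp"  ["zp"]
29. n8.val = 6  [S.lab + 3]
30. n16.cnt = true  [terminal]
31. n7.fin = -1  [A.lim - 28]
32. n7.hot = false  [h.cnt == false]
33. n0.tag = true  [S.mk > 17]
34. n0.lab = -2  [g.lab + A.fin - 16]
35. n0.acc = false  [A.hot == true]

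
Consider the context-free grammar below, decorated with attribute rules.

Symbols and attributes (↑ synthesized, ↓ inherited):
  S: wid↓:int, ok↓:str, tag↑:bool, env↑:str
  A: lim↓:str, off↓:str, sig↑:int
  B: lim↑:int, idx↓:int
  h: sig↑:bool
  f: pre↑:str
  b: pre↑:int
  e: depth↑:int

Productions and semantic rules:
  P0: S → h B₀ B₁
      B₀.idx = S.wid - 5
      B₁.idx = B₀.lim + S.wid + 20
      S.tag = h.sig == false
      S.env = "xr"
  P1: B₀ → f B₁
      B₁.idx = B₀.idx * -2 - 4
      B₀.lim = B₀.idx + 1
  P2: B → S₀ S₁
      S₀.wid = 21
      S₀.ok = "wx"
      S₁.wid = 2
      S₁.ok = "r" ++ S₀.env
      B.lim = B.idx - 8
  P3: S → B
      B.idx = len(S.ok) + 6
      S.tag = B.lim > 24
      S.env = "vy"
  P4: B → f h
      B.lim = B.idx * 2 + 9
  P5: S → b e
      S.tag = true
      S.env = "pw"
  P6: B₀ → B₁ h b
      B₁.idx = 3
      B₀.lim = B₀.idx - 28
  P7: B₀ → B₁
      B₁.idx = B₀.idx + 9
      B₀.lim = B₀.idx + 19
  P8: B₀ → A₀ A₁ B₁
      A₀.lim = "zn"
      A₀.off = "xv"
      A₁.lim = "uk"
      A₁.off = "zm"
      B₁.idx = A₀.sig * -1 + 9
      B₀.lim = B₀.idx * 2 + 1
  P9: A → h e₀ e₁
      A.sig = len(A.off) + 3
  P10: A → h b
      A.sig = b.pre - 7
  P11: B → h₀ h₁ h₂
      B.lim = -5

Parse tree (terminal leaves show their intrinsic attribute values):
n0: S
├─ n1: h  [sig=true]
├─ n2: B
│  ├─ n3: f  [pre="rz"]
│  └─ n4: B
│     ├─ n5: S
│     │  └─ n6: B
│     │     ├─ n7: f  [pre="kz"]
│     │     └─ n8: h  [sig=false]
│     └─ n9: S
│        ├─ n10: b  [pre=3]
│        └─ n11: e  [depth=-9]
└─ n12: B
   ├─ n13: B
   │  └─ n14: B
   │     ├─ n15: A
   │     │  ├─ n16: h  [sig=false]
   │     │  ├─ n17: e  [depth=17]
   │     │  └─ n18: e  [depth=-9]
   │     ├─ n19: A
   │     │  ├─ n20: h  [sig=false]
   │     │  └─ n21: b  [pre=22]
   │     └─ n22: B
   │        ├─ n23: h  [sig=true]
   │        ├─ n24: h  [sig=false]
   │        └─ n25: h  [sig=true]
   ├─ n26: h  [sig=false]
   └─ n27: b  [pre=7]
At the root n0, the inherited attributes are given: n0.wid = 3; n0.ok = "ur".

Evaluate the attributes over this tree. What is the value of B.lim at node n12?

1. n0.wid = 3  [given at root]
2. n0.ok = "ur"  [given at root]
3. n1.sig = true  [terminal]
4. n2.idx = -2  [S.wid - 5]
5. n3.pre = "rz"  [terminal]
6. n4.idx = 0  [B₀.idx * -2 - 4]
7. n5.wid = 21  [21]
8. n5.ok = "wx"  ["wx"]
9. n6.idx = 8  [len(S.ok) + 6]
10. n7.pre = "kz"  [terminal]
11. n8.sig = false  [terminal]
12. n6.lim = 25  [B.idx * 2 + 9]
13. n5.tag = true  [B.lim > 24]
14. n5.env = "vy"  ["vy"]
15. n9.wid = 2  [2]
16. n9.ok = "rvy"  ["r" ++ S₀.env]
17. n10.pre = 3  [terminal]
18. n11.depth = -9  [terminal]
19. n9.tag = true  [true]
20. n9.env = "pw"  ["pw"]
21. n4.lim = -8  [B.idx - 8]
22. n2.lim = -1  [B₀.idx + 1]
23. n12.idx = 22  [B₀.lim + S.wid + 20]
24. n13.idx = 3  [3]
25. n14.idx = 12  [B₀.idx + 9]
26. n15.lim = "zn"  ["zn"]
27. n15.off = "xv"  ["xv"]
28. n16.sig = false  [terminal]
29. n17.depth = 17  [terminal]
30. n18.depth = -9  [terminal]
31. n15.sig = 5  [len(A.off) + 3]
32. n19.lim = "uk"  ["uk"]
33. n19.off = "zm"  ["zm"]
34. n20.sig = false  [terminal]
35. n21.pre = 22  [terminal]
36. n19.sig = 15  [b.pre - 7]
37. n22.idx = 4  [A₀.sig * -1 + 9]
38. n23.sig = true  [terminal]
39. n24.sig = false  [terminal]
40. n25.sig = true  [terminal]
41. n22.lim = -5  [-5]
42. n14.lim = 25  [B₀.idx * 2 + 1]
43. n13.lim = 22  [B₀.idx + 19]
44. n26.sig = false  [terminal]
45. n27.pre = 7  [terminal]
46. n12.lim = -6  [B₀.idx - 28]
47. n0.tag = false  [h.sig == false]
48. n0.env = "xr"  ["xr"]

-6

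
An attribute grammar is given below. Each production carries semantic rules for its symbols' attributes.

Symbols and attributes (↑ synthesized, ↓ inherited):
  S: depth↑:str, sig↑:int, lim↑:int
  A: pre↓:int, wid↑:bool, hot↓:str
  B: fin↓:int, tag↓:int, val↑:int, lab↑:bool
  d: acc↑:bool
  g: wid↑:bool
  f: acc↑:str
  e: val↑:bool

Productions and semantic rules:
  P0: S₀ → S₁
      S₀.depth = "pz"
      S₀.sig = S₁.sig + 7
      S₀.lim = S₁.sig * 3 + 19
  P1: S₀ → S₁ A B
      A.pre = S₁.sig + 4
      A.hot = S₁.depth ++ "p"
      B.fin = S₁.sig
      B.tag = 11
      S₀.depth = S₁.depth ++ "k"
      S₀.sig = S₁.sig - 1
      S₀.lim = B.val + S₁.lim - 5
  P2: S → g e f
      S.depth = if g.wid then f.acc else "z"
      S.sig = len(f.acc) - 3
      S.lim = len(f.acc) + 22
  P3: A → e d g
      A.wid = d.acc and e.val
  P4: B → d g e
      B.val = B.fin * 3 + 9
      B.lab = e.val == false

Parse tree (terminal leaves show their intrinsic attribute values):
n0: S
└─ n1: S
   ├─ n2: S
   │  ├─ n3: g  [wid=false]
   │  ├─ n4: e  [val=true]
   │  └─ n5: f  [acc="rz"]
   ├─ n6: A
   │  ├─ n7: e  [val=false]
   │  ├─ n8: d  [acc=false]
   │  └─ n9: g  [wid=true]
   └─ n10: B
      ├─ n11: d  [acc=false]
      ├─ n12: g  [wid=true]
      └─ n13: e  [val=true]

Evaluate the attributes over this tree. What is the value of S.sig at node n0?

5

1. n3.wid = false  [terminal]
2. n4.val = true  [terminal]
3. n5.acc = "rz"  [terminal]
4. n2.depth = "z"  [if g.wid then f.acc else "z"]
5. n2.sig = -1  [len(f.acc) - 3]
6. n2.lim = 24  [len(f.acc) + 22]
7. n6.pre = 3  [S₁.sig + 4]
8. n6.hot = "zp"  [S₁.depth ++ "p"]
9. n7.val = false  [terminal]
10. n8.acc = false  [terminal]
11. n9.wid = true  [terminal]
12. n6.wid = false  [d.acc and e.val]
13. n10.fin = -1  [S₁.sig]
14. n10.tag = 11  [11]
15. n11.acc = false  [terminal]
16. n12.wid = true  [terminal]
17. n13.val = true  [terminal]
18. n10.val = 6  [B.fin * 3 + 9]
19. n10.lab = false  [e.val == false]
20. n1.depth = "zk"  [S₁.depth ++ "k"]
21. n1.sig = -2  [S₁.sig - 1]
22. n1.lim = 25  [B.val + S₁.lim - 5]
23. n0.depth = "pz"  ["pz"]
24. n0.sig = 5  [S₁.sig + 7]
25. n0.lim = 13  [S₁.sig * 3 + 19]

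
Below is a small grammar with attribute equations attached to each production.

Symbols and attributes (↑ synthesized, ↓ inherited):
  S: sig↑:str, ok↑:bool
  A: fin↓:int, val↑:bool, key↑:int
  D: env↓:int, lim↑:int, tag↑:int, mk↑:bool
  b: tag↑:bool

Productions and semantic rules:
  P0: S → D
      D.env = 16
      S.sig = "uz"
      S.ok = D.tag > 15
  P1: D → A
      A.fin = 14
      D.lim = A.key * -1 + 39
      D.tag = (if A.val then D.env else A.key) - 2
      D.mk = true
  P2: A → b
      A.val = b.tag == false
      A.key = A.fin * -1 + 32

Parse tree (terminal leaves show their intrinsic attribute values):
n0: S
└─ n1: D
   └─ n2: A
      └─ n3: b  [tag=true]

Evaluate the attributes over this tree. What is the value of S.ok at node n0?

1. n1.env = 16  [16]
2. n2.fin = 14  [14]
3. n3.tag = true  [terminal]
4. n2.val = false  [b.tag == false]
5. n2.key = 18  [A.fin * -1 + 32]
6. n1.lim = 21  [A.key * -1 + 39]
7. n1.tag = 16  [(if A.val then D.env else A.key) - 2]
8. n1.mk = true  [true]
9. n0.sig = "uz"  ["uz"]
10. n0.ok = true  [D.tag > 15]

true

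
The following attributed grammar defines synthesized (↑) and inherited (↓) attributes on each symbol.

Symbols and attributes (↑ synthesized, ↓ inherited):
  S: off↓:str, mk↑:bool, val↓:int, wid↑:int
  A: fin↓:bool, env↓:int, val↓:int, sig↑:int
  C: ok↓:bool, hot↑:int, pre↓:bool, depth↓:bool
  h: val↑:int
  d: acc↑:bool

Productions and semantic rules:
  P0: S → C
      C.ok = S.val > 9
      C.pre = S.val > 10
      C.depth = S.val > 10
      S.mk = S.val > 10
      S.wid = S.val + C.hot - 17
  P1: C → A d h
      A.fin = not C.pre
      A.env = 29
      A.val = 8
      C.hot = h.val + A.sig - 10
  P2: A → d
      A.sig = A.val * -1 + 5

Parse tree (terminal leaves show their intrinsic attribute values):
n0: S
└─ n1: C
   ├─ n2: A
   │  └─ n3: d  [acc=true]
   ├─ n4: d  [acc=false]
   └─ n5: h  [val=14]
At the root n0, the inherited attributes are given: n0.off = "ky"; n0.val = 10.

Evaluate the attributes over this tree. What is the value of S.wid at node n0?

1. n0.off = "ky"  [given at root]
2. n0.val = 10  [given at root]
3. n1.ok = true  [S.val > 9]
4. n1.pre = false  [S.val > 10]
5. n1.depth = false  [S.val > 10]
6. n2.fin = true  [not C.pre]
7. n2.env = 29  [29]
8. n2.val = 8  [8]
9. n3.acc = true  [terminal]
10. n2.sig = -3  [A.val * -1 + 5]
11. n4.acc = false  [terminal]
12. n5.val = 14  [terminal]
13. n1.hot = 1  [h.val + A.sig - 10]
14. n0.mk = false  [S.val > 10]
15. n0.wid = -6  [S.val + C.hot - 17]

-6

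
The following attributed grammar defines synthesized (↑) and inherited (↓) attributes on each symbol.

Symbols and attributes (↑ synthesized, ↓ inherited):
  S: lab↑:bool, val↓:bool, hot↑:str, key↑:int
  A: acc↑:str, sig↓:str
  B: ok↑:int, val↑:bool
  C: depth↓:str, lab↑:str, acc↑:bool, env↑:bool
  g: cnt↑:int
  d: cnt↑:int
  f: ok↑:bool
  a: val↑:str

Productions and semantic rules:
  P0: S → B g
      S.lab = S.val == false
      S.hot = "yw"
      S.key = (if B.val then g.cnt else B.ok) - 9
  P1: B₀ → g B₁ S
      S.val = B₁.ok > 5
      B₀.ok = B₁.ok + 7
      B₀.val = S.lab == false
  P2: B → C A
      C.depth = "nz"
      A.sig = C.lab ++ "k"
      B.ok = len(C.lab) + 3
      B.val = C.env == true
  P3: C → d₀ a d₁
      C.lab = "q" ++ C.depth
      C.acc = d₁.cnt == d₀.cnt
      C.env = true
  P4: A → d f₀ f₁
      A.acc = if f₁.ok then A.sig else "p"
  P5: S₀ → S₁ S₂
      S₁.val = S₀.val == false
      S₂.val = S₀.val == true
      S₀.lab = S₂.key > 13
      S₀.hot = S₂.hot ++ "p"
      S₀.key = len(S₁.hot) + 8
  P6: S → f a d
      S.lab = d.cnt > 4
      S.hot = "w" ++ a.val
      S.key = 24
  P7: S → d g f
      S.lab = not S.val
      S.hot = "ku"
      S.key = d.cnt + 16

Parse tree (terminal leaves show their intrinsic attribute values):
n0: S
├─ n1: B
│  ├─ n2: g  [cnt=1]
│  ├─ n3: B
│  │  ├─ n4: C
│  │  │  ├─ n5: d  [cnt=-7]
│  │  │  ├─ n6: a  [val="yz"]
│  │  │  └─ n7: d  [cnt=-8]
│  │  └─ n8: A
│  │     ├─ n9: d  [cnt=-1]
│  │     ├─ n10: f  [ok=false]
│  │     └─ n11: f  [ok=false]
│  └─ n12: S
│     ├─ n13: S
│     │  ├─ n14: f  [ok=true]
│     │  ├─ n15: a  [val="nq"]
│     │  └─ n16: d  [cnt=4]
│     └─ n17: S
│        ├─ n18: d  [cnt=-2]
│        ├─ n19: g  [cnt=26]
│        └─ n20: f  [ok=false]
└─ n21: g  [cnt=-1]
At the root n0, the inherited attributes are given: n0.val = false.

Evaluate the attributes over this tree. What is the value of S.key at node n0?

1. n0.val = false  [given at root]
2. n2.cnt = 1  [terminal]
3. n4.depth = "nz"  ["nz"]
4. n5.cnt = -7  [terminal]
5. n6.val = "yz"  [terminal]
6. n7.cnt = -8  [terminal]
7. n4.lab = "qnz"  ["q" ++ C.depth]
8. n4.acc = false  [d₁.cnt == d₀.cnt]
9. n4.env = true  [true]
10. n8.sig = "qnzk"  [C.lab ++ "k"]
11. n9.cnt = -1  [terminal]
12. n10.ok = false  [terminal]
13. n11.ok = false  [terminal]
14. n8.acc = "p"  [if f₁.ok then A.sig else "p"]
15. n3.ok = 6  [len(C.lab) + 3]
16. n3.val = true  [C.env == true]
17. n12.val = true  [B₁.ok > 5]
18. n13.val = false  [S₀.val == false]
19. n14.ok = true  [terminal]
20. n15.val = "nq"  [terminal]
21. n16.cnt = 4  [terminal]
22. n13.lab = false  [d.cnt > 4]
23. n13.hot = "wnq"  ["w" ++ a.val]
24. n13.key = 24  [24]
25. n17.val = true  [S₀.val == true]
26. n18.cnt = -2  [terminal]
27. n19.cnt = 26  [terminal]
28. n20.ok = false  [terminal]
29. n17.lab = false  [not S.val]
30. n17.hot = "ku"  ["ku"]
31. n17.key = 14  [d.cnt + 16]
32. n12.lab = true  [S₂.key > 13]
33. n12.hot = "kup"  [S₂.hot ++ "p"]
34. n12.key = 11  [len(S₁.hot) + 8]
35. n1.ok = 13  [B₁.ok + 7]
36. n1.val = false  [S.lab == false]
37. n21.cnt = -1  [terminal]
38. n0.lab = true  [S.val == false]
39. n0.hot = "yw"  ["yw"]
40. n0.key = 4  [(if B.val then g.cnt else B.ok) - 9]

4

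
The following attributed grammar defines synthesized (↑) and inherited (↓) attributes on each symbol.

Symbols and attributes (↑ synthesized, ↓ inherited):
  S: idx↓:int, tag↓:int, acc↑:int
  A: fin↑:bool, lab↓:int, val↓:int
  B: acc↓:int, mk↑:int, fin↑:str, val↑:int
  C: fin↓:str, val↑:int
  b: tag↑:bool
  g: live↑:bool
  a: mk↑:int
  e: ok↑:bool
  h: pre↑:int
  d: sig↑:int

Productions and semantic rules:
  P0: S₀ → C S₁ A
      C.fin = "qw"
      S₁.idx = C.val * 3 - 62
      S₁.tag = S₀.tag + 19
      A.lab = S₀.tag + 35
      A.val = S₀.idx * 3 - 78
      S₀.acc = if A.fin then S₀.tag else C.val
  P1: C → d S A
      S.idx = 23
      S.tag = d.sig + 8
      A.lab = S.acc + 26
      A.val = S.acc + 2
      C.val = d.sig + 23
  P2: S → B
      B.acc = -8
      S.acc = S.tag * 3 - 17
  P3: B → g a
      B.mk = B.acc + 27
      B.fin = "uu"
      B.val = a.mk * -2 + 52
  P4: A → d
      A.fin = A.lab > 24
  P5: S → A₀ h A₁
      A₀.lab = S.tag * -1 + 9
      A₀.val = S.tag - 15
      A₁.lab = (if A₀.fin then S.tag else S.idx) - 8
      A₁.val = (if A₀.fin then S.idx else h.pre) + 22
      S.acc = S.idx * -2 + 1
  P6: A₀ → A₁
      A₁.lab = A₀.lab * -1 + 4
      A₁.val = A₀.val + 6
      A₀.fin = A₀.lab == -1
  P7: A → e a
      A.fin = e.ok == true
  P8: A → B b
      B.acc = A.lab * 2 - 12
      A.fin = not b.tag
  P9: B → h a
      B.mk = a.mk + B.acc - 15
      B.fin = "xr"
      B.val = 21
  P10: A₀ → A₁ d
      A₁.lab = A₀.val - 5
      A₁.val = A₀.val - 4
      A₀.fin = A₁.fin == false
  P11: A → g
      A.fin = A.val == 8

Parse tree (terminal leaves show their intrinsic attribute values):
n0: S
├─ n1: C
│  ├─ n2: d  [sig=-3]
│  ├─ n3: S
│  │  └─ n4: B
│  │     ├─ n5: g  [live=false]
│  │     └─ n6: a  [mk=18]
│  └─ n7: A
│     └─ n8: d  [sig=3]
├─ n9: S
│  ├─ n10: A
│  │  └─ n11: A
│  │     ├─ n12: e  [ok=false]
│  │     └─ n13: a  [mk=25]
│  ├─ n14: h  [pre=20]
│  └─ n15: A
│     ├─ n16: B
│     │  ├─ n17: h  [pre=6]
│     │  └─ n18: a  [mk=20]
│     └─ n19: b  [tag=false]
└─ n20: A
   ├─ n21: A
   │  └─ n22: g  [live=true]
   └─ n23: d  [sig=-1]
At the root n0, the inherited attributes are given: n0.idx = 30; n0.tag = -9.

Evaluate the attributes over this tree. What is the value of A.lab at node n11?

5

1. n0.idx = 30  [given at root]
2. n0.tag = -9  [given at root]
3. n1.fin = "qw"  ["qw"]
4. n2.sig = -3  [terminal]
5. n3.idx = 23  [23]
6. n3.tag = 5  [d.sig + 8]
7. n4.acc = -8  [-8]
8. n5.live = false  [terminal]
9. n6.mk = 18  [terminal]
10. n4.mk = 19  [B.acc + 27]
11. n4.fin = "uu"  ["uu"]
12. n4.val = 16  [a.mk * -2 + 52]
13. n3.acc = -2  [S.tag * 3 - 17]
14. n7.lab = 24  [S.acc + 26]
15. n7.val = 0  [S.acc + 2]
16. n8.sig = 3  [terminal]
17. n7.fin = false  [A.lab > 24]
18. n1.val = 20  [d.sig + 23]
19. n9.idx = -2  [C.val * 3 - 62]
20. n9.tag = 10  [S₀.tag + 19]
21. n10.lab = -1  [S.tag * -1 + 9]
22. n10.val = -5  [S.tag - 15]
23. n11.lab = 5  [A₀.lab * -1 + 4]
24. n11.val = 1  [A₀.val + 6]
25. n12.ok = false  [terminal]
26. n13.mk = 25  [terminal]
27. n11.fin = false  [e.ok == true]
28. n10.fin = true  [A₀.lab == -1]
29. n14.pre = 20  [terminal]
30. n15.lab = 2  [(if A₀.fin then S.tag else S.idx) - 8]
31. n15.val = 20  [(if A₀.fin then S.idx else h.pre) + 22]
32. n16.acc = -8  [A.lab * 2 - 12]
33. n17.pre = 6  [terminal]
34. n18.mk = 20  [terminal]
35. n16.mk = -3  [a.mk + B.acc - 15]
36. n16.fin = "xr"  ["xr"]
37. n16.val = 21  [21]
38. n19.tag = false  [terminal]
39. n15.fin = true  [not b.tag]
40. n9.acc = 5  [S.idx * -2 + 1]
41. n20.lab = 26  [S₀.tag + 35]
42. n20.val = 12  [S₀.idx * 3 - 78]
43. n21.lab = 7  [A₀.val - 5]
44. n21.val = 8  [A₀.val - 4]
45. n22.live = true  [terminal]
46. n21.fin = true  [A.val == 8]
47. n23.sig = -1  [terminal]
48. n20.fin = false  [A₁.fin == false]
49. n0.acc = 20  [if A.fin then S₀.tag else C.val]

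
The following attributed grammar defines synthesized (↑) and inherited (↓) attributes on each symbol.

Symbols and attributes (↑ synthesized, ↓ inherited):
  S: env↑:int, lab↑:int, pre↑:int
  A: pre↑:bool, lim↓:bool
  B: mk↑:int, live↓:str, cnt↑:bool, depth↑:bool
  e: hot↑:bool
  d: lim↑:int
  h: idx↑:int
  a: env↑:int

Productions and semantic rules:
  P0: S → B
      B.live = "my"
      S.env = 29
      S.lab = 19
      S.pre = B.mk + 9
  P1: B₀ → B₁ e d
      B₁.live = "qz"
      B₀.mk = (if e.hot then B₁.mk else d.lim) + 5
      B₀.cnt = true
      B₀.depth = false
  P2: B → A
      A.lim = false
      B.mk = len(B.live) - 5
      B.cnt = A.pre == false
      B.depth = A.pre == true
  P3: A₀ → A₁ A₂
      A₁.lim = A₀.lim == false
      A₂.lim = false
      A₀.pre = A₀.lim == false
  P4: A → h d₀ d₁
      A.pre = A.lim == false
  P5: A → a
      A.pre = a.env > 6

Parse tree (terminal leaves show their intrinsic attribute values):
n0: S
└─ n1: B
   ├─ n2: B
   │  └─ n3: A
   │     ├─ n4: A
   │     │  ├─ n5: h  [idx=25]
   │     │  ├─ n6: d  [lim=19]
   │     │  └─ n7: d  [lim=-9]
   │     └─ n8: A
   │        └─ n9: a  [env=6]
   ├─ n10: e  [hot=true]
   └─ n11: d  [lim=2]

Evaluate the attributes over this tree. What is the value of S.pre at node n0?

1. n1.live = "my"  ["my"]
2. n2.live = "qz"  ["qz"]
3. n3.lim = false  [false]
4. n4.lim = true  [A₀.lim == false]
5. n5.idx = 25  [terminal]
6. n6.lim = 19  [terminal]
7. n7.lim = -9  [terminal]
8. n4.pre = false  [A.lim == false]
9. n8.lim = false  [false]
10. n9.env = 6  [terminal]
11. n8.pre = false  [a.env > 6]
12. n3.pre = true  [A₀.lim == false]
13. n2.mk = -3  [len(B.live) - 5]
14. n2.cnt = false  [A.pre == false]
15. n2.depth = true  [A.pre == true]
16. n10.hot = true  [terminal]
17. n11.lim = 2  [terminal]
18. n1.mk = 2  [(if e.hot then B₁.mk else d.lim) + 5]
19. n1.cnt = true  [true]
20. n1.depth = false  [false]
21. n0.env = 29  [29]
22. n0.lab = 19  [19]
23. n0.pre = 11  [B.mk + 9]

11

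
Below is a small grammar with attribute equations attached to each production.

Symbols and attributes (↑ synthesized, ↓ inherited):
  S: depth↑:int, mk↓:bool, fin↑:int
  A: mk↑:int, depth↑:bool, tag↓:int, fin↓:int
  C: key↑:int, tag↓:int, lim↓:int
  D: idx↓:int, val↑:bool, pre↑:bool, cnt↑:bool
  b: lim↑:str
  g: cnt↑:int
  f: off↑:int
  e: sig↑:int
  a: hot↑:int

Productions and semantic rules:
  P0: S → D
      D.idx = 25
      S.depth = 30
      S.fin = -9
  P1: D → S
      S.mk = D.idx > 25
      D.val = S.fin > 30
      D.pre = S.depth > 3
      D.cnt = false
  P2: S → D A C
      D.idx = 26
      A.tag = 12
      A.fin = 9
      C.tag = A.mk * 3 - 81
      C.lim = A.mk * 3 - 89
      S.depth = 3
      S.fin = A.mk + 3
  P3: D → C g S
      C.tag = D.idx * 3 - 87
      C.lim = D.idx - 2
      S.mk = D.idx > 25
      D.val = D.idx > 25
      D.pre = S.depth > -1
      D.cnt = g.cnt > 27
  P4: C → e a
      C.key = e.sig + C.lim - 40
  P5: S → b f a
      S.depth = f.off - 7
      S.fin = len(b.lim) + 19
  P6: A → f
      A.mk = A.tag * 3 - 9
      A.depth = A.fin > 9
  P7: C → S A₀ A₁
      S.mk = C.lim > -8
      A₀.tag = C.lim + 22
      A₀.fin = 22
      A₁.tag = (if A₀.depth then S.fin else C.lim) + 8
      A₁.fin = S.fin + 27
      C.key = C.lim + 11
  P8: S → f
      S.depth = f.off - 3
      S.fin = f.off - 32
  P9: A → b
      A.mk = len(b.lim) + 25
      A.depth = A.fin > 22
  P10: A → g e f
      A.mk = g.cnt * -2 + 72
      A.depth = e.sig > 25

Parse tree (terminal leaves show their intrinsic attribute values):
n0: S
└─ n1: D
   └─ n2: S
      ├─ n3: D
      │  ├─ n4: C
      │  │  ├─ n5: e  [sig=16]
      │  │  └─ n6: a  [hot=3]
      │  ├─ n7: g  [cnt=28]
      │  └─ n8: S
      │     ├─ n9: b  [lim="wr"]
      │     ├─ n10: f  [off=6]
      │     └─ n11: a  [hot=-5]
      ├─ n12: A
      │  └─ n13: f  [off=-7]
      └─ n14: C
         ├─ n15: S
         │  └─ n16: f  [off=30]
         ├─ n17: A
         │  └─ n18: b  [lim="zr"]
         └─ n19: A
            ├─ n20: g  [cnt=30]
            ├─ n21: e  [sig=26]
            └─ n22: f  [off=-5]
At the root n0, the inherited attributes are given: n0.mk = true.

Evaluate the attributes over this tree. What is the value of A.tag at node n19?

0

1. n0.mk = true  [given at root]
2. n1.idx = 25  [25]
3. n2.mk = false  [D.idx > 25]
4. n3.idx = 26  [26]
5. n4.tag = -9  [D.idx * 3 - 87]
6. n4.lim = 24  [D.idx - 2]
7. n5.sig = 16  [terminal]
8. n6.hot = 3  [terminal]
9. n4.key = 0  [e.sig + C.lim - 40]
10. n7.cnt = 28  [terminal]
11. n8.mk = true  [D.idx > 25]
12. n9.lim = "wr"  [terminal]
13. n10.off = 6  [terminal]
14. n11.hot = -5  [terminal]
15. n8.depth = -1  [f.off - 7]
16. n8.fin = 21  [len(b.lim) + 19]
17. n3.val = true  [D.idx > 25]
18. n3.pre = false  [S.depth > -1]
19. n3.cnt = true  [g.cnt > 27]
20. n12.tag = 12  [12]
21. n12.fin = 9  [9]
22. n13.off = -7  [terminal]
23. n12.mk = 27  [A.tag * 3 - 9]
24. n12.depth = false  [A.fin > 9]
25. n14.tag = 0  [A.mk * 3 - 81]
26. n14.lim = -8  [A.mk * 3 - 89]
27. n15.mk = false  [C.lim > -8]
28. n16.off = 30  [terminal]
29. n15.depth = 27  [f.off - 3]
30. n15.fin = -2  [f.off - 32]
31. n17.tag = 14  [C.lim + 22]
32. n17.fin = 22  [22]
33. n18.lim = "zr"  [terminal]
34. n17.mk = 27  [len(b.lim) + 25]
35. n17.depth = false  [A.fin > 22]
36. n19.tag = 0  [(if A₀.depth then S.fin else C.lim) + 8]
37. n19.fin = 25  [S.fin + 27]
38. n20.cnt = 30  [terminal]
39. n21.sig = 26  [terminal]
40. n22.off = -5  [terminal]
41. n19.mk = 12  [g.cnt * -2 + 72]
42. n19.depth = true  [e.sig > 25]
43. n14.key = 3  [C.lim + 11]
44. n2.depth = 3  [3]
45. n2.fin = 30  [A.mk + 3]
46. n1.val = false  [S.fin > 30]
47. n1.pre = false  [S.depth > 3]
48. n1.cnt = false  [false]
49. n0.depth = 30  [30]
50. n0.fin = -9  [-9]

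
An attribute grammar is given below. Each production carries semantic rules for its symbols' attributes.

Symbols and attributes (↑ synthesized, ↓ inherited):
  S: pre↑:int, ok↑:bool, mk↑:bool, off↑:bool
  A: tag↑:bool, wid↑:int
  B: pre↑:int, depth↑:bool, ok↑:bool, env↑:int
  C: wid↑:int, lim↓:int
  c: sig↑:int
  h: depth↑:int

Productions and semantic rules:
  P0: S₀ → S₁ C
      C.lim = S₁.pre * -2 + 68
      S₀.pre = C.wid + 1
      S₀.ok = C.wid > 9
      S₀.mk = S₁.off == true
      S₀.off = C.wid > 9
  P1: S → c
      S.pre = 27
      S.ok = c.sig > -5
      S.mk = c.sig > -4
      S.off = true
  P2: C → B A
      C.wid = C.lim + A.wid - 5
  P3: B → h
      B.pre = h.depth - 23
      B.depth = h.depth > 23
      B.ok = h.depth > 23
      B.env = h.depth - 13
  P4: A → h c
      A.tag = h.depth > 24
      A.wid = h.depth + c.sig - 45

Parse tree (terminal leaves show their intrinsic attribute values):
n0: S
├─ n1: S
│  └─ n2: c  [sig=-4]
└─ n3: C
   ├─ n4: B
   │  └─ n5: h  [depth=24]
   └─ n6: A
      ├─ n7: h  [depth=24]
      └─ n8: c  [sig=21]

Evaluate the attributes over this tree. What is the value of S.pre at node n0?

10

1. n2.sig = -4  [terminal]
2. n1.pre = 27  [27]
3. n1.ok = true  [c.sig > -5]
4. n1.mk = false  [c.sig > -4]
5. n1.off = true  [true]
6. n3.lim = 14  [S₁.pre * -2 + 68]
7. n5.depth = 24  [terminal]
8. n4.pre = 1  [h.depth - 23]
9. n4.depth = true  [h.depth > 23]
10. n4.ok = true  [h.depth > 23]
11. n4.env = 11  [h.depth - 13]
12. n7.depth = 24  [terminal]
13. n8.sig = 21  [terminal]
14. n6.tag = false  [h.depth > 24]
15. n6.wid = 0  [h.depth + c.sig - 45]
16. n3.wid = 9  [C.lim + A.wid - 5]
17. n0.pre = 10  [C.wid + 1]
18. n0.ok = false  [C.wid > 9]
19. n0.mk = true  [S₁.off == true]
20. n0.off = false  [C.wid > 9]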